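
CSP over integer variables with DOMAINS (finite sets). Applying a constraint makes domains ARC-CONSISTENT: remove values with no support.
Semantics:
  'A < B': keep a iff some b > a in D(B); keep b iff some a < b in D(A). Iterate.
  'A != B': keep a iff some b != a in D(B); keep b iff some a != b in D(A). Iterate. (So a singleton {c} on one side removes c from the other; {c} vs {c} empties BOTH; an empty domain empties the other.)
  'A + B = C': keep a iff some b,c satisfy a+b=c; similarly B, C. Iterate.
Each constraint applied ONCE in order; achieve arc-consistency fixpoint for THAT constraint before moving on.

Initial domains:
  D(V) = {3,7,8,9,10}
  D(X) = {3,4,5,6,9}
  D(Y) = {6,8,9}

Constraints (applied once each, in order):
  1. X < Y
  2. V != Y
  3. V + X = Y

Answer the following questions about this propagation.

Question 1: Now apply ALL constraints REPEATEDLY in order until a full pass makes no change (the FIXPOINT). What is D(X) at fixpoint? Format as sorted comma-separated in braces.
Answer: {3,5,6}

Derivation:
pass 0 (initial): D(X)={3,4,5,6,9}
pass 1: V {3,7,8,9,10}->{3}; X {3,4,5,6,9}->{3,5,6}
pass 2: no change
Fixpoint after 2 passes: D(X) = {3,5,6}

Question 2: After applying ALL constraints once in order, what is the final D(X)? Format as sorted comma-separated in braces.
Answer: {3,5,6}

Derivation:
Constraint 1 (X < Y) on D(X)={3,4,5,6,9} D(Y)={6,8,9}: X {3,4,5,6,9}->{3,4,5,6}
Constraint 2 (V != Y) on D(V)={3,7,8,9,10} D(Y)={6,8,9}: no change
Constraint 3 (V + X = Y) on D(V)={3,7,8,9,10} D(X)={3,4,5,6} D(Y)={6,8,9}: V {3,7,8,9,10}->{3}; X {3,4,5,6}->{3,5,6}
So after all 3 constraints: D(X) = {3,5,6}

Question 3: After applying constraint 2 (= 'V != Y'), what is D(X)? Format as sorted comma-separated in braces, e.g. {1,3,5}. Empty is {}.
Constraint 1 (X < Y) on D(X)={3,4,5,6,9} D(Y)={6,8,9}: X {3,4,5,6,9}->{3,4,5,6}
Constraint 2 (V != Y) on D(V)={3,7,8,9,10} D(Y)={6,8,9}: no change
So after constraint 2: D(X) = {3,4,5,6}

Answer: {3,4,5,6}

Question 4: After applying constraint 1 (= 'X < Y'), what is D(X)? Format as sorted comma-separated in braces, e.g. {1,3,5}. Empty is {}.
Constraint 1 (X < Y) on D(X)={3,4,5,6,9} D(Y)={6,8,9}: X {3,4,5,6,9}->{3,4,5,6}
So after constraint 1: D(X) = {3,4,5,6}

Answer: {3,4,5,6}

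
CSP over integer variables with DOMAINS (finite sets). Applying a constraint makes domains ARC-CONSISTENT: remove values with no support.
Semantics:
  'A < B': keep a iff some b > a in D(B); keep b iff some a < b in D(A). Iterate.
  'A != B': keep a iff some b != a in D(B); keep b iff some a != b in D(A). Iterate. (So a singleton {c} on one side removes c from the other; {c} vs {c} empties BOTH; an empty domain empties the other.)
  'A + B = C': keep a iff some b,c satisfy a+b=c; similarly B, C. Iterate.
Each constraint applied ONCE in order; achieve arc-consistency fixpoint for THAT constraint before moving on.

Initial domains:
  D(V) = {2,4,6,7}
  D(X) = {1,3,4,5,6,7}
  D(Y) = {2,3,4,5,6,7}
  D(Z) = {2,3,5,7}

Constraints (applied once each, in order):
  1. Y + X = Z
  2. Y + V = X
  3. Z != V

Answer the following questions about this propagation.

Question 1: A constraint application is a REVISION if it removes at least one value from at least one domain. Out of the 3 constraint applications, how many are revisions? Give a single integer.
Constraint 1 (Y + X = Z) on D(Y)={2,3,4,5,6,7} D(X)={1,3,4,5,6,7} D(Z)={2,3,5,7}: Y {2,3,4,5,6,7}->{2,3,4,6}; X {1,3,4,5,6,7}->{1,3,4,5}; Z {2,3,5,7}->{3,5,7} => REVISION
Constraint 2 (Y + V = X) on D(Y)={2,3,4,6} D(V)={2,4,6,7} D(X)={1,3,4,5}: Y {2,3,4,6}->{2,3}; V {2,4,6,7}->{2}; X {1,3,4,5}->{4,5} => REVISION
Constraint 3 (Z != V) on D(Z)={3,5,7} D(V)={2}: no change => not a revision
Total revisions = 2

Answer: 2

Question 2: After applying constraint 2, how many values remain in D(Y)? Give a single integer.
Constraint 1 (Y + X = Z) on D(Y)={2,3,4,5,6,7} D(X)={1,3,4,5,6,7} D(Z)={2,3,5,7}: Y {2,3,4,5,6,7}->{2,3,4,6}; X {1,3,4,5,6,7}->{1,3,4,5}; Z {2,3,5,7}->{3,5,7}
Constraint 2 (Y + V = X) on D(Y)={2,3,4,6} D(V)={2,4,6,7} D(X)={1,3,4,5}: Y {2,3,4,6}->{2,3}; V {2,4,6,7}->{2}; X {1,3,4,5}->{4,5}
So after constraint 2: D(Y)={2,3}, size = 2

Answer: 2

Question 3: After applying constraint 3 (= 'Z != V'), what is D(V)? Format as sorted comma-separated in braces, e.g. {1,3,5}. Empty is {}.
Answer: {2}

Derivation:
Constraint 1 (Y + X = Z) on D(Y)={2,3,4,5,6,7} D(X)={1,3,4,5,6,7} D(Z)={2,3,5,7}: Y {2,3,4,5,6,7}->{2,3,4,6}; X {1,3,4,5,6,7}->{1,3,4,5}; Z {2,3,5,7}->{3,5,7}
Constraint 2 (Y + V = X) on D(Y)={2,3,4,6} D(V)={2,4,6,7} D(X)={1,3,4,5}: Y {2,3,4,6}->{2,3}; V {2,4,6,7}->{2}; X {1,3,4,5}->{4,5}
Constraint 3 (Z != V) on D(Z)={3,5,7} D(V)={2}: no change
So after constraint 3: D(V) = {2}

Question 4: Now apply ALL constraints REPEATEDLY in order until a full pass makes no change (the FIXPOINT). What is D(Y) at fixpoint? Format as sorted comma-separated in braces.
pass 0 (initial): D(Y)={2,3,4,5,6,7}
pass 1: V {2,4,6,7}->{2}; X {1,3,4,5,6,7}->{4,5}; Y {2,3,4,5,6,7}->{2,3}; Z {2,3,5,7}->{3,5,7}
pass 2: Z {3,5,7}->{7}
pass 3: no change
Fixpoint after 3 passes: D(Y) = {2,3}

Answer: {2,3}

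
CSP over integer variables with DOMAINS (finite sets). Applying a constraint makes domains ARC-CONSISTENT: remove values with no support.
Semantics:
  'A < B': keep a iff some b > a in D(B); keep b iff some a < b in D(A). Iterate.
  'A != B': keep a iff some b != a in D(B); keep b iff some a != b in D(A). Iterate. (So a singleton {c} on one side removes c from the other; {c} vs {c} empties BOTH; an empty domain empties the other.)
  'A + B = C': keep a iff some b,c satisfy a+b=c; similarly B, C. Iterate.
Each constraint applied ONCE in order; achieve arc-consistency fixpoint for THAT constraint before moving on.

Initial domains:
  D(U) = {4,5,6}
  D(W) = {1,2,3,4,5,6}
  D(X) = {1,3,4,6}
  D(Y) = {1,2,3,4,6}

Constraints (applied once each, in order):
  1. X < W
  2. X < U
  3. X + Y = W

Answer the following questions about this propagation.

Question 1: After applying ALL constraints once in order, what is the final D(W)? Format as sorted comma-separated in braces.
Constraint 1 (X < W) on D(X)={1,3,4,6} D(W)={1,2,3,4,5,6}: X {1,3,4,6}->{1,3,4}; W {1,2,3,4,5,6}->{2,3,4,5,6}
Constraint 2 (X < U) on D(X)={1,3,4} D(U)={4,5,6}: no change
Constraint 3 (X + Y = W) on D(X)={1,3,4} D(Y)={1,2,3,4,6} D(W)={2,3,4,5,6}: Y {1,2,3,4,6}->{1,2,3,4}
So after all 3 constraints: D(W) = {2,3,4,5,6}

Answer: {2,3,4,5,6}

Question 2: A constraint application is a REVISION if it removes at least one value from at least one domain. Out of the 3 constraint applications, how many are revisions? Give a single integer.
Constraint 1 (X < W) on D(X)={1,3,4,6} D(W)={1,2,3,4,5,6}: X {1,3,4,6}->{1,3,4}; W {1,2,3,4,5,6}->{2,3,4,5,6} => REVISION
Constraint 2 (X < U) on D(X)={1,3,4} D(U)={4,5,6}: no change => not a revision
Constraint 3 (X + Y = W) on D(X)={1,3,4} D(Y)={1,2,3,4,6} D(W)={2,3,4,5,6}: Y {1,2,3,4,6}->{1,2,3,4} => REVISION
Total revisions = 2

Answer: 2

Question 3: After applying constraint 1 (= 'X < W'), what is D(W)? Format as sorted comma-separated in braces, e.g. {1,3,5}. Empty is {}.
Answer: {2,3,4,5,6}

Derivation:
Constraint 1 (X < W) on D(X)={1,3,4,6} D(W)={1,2,3,4,5,6}: X {1,3,4,6}->{1,3,4}; W {1,2,3,4,5,6}->{2,3,4,5,6}
So after constraint 1: D(W) = {2,3,4,5,6}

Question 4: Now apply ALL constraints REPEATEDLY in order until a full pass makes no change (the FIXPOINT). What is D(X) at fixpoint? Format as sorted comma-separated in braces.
pass 0 (initial): D(X)={1,3,4,6}
pass 1: W {1,2,3,4,5,6}->{2,3,4,5,6}; X {1,3,4,6}->{1,3,4}; Y {1,2,3,4,6}->{1,2,3,4}
pass 2: no change
Fixpoint after 2 passes: D(X) = {1,3,4}

Answer: {1,3,4}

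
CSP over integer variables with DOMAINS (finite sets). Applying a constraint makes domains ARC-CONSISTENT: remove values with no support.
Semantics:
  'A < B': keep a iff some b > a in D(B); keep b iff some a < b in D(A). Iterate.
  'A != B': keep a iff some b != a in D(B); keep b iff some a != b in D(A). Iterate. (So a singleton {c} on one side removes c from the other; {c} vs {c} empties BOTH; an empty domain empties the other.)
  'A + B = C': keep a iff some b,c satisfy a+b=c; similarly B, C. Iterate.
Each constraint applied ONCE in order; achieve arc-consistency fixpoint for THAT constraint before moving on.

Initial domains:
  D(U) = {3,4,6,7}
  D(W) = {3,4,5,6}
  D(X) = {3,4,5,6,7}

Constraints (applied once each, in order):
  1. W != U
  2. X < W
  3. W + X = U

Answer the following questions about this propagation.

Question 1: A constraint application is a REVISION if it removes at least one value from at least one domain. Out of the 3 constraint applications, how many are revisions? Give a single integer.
Constraint 1 (W != U) on D(W)={3,4,5,6} D(U)={3,4,6,7}: no change => not a revision
Constraint 2 (X < W) on D(X)={3,4,5,6,7} D(W)={3,4,5,6}: X {3,4,5,6,7}->{3,4,5}; W {3,4,5,6}->{4,5,6} => REVISION
Constraint 3 (W + X = U) on D(W)={4,5,6} D(X)={3,4,5} D(U)={3,4,6,7}: W {4,5,6}->{4}; X {3,4,5}->{3}; U {3,4,6,7}->{7} => REVISION
Total revisions = 2

Answer: 2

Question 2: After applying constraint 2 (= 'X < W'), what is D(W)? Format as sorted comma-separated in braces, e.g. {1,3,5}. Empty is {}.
Constraint 1 (W != U) on D(W)={3,4,5,6} D(U)={3,4,6,7}: no change
Constraint 2 (X < W) on D(X)={3,4,5,6,7} D(W)={3,4,5,6}: X {3,4,5,6,7}->{3,4,5}; W {3,4,5,6}->{4,5,6}
So after constraint 2: D(W) = {4,5,6}

Answer: {4,5,6}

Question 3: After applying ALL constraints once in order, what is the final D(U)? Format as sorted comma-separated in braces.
Answer: {7}

Derivation:
Constraint 1 (W != U) on D(W)={3,4,5,6} D(U)={3,4,6,7}: no change
Constraint 2 (X < W) on D(X)={3,4,5,6,7} D(W)={3,4,5,6}: X {3,4,5,6,7}->{3,4,5}; W {3,4,5,6}->{4,5,6}
Constraint 3 (W + X = U) on D(W)={4,5,6} D(X)={3,4,5} D(U)={3,4,6,7}: W {4,5,6}->{4}; X {3,4,5}->{3}; U {3,4,6,7}->{7}
So after all 3 constraints: D(U) = {7}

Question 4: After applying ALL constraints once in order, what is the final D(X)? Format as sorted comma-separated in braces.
Constraint 1 (W != U) on D(W)={3,4,5,6} D(U)={3,4,6,7}: no change
Constraint 2 (X < W) on D(X)={3,4,5,6,7} D(W)={3,4,5,6}: X {3,4,5,6,7}->{3,4,5}; W {3,4,5,6}->{4,5,6}
Constraint 3 (W + X = U) on D(W)={4,5,6} D(X)={3,4,5} D(U)={3,4,6,7}: W {4,5,6}->{4}; X {3,4,5}->{3}; U {3,4,6,7}->{7}
So after all 3 constraints: D(X) = {3}

Answer: {3}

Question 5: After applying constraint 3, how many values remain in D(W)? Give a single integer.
Answer: 1

Derivation:
Constraint 1 (W != U) on D(W)={3,4,5,6} D(U)={3,4,6,7}: no change
Constraint 2 (X < W) on D(X)={3,4,5,6,7} D(W)={3,4,5,6}: X {3,4,5,6,7}->{3,4,5}; W {3,4,5,6}->{4,5,6}
Constraint 3 (W + X = U) on D(W)={4,5,6} D(X)={3,4,5} D(U)={3,4,6,7}: W {4,5,6}->{4}; X {3,4,5}->{3}; U {3,4,6,7}->{7}
So after constraint 3: D(W)={4}, size = 1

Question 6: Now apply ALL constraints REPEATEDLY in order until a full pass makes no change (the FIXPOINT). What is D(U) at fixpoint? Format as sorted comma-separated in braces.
Answer: {7}

Derivation:
pass 0 (initial): D(U)={3,4,6,7}
pass 1: U {3,4,6,7}->{7}; W {3,4,5,6}->{4}; X {3,4,5,6,7}->{3}
pass 2: no change
Fixpoint after 2 passes: D(U) = {7}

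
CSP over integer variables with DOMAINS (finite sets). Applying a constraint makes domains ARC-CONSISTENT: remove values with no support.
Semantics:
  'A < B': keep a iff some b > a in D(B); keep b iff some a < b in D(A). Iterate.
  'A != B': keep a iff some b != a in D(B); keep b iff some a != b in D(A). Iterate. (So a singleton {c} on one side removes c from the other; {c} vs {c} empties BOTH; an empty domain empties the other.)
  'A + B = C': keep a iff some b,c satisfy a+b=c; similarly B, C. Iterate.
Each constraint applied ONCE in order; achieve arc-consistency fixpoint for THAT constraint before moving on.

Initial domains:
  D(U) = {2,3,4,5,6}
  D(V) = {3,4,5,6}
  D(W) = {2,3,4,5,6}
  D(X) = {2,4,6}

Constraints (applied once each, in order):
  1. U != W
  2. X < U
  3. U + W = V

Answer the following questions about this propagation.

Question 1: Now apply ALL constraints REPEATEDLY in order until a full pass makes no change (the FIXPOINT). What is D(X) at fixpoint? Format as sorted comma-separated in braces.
Answer: {2}

Derivation:
pass 0 (initial): D(X)={2,4,6}
pass 1: U {2,3,4,5,6}->{3,4}; V {3,4,5,6}->{5,6}; W {2,3,4,5,6}->{2,3}; X {2,4,6}->{2,4}
pass 2: X {2,4}->{2}
pass 3: no change
Fixpoint after 3 passes: D(X) = {2}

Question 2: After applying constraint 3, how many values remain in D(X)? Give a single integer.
Answer: 2

Derivation:
Constraint 1 (U != W) on D(U)={2,3,4,5,6} D(W)={2,3,4,5,6}: no change
Constraint 2 (X < U) on D(X)={2,4,6} D(U)={2,3,4,5,6}: X {2,4,6}->{2,4}; U {2,3,4,5,6}->{3,4,5,6}
Constraint 3 (U + W = V) on D(U)={3,4,5,6} D(W)={2,3,4,5,6} D(V)={3,4,5,6}: U {3,4,5,6}->{3,4}; W {2,3,4,5,6}->{2,3}; V {3,4,5,6}->{5,6}
So after constraint 3: D(X)={2,4}, size = 2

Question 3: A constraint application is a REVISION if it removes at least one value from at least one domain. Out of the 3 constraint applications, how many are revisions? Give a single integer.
Constraint 1 (U != W) on D(U)={2,3,4,5,6} D(W)={2,3,4,5,6}: no change => not a revision
Constraint 2 (X < U) on D(X)={2,4,6} D(U)={2,3,4,5,6}: X {2,4,6}->{2,4}; U {2,3,4,5,6}->{3,4,5,6} => REVISION
Constraint 3 (U + W = V) on D(U)={3,4,5,6} D(W)={2,3,4,5,6} D(V)={3,4,5,6}: U {3,4,5,6}->{3,4}; W {2,3,4,5,6}->{2,3}; V {3,4,5,6}->{5,6} => REVISION
Total revisions = 2

Answer: 2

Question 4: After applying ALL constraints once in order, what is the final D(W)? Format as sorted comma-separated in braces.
Constraint 1 (U != W) on D(U)={2,3,4,5,6} D(W)={2,3,4,5,6}: no change
Constraint 2 (X < U) on D(X)={2,4,6} D(U)={2,3,4,5,6}: X {2,4,6}->{2,4}; U {2,3,4,5,6}->{3,4,5,6}
Constraint 3 (U + W = V) on D(U)={3,4,5,6} D(W)={2,3,4,5,6} D(V)={3,4,5,6}: U {3,4,5,6}->{3,4}; W {2,3,4,5,6}->{2,3}; V {3,4,5,6}->{5,6}
So after all 3 constraints: D(W) = {2,3}

Answer: {2,3}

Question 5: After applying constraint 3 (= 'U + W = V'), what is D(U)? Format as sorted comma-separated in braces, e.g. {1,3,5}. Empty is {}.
Answer: {3,4}

Derivation:
Constraint 1 (U != W) on D(U)={2,3,4,5,6} D(W)={2,3,4,5,6}: no change
Constraint 2 (X < U) on D(X)={2,4,6} D(U)={2,3,4,5,6}: X {2,4,6}->{2,4}; U {2,3,4,5,6}->{3,4,5,6}
Constraint 3 (U + W = V) on D(U)={3,4,5,6} D(W)={2,3,4,5,6} D(V)={3,4,5,6}: U {3,4,5,6}->{3,4}; W {2,3,4,5,6}->{2,3}; V {3,4,5,6}->{5,6}
So after constraint 3: D(U) = {3,4}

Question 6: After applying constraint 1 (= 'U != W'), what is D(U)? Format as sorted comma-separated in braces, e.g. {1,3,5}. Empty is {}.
Constraint 1 (U != W) on D(U)={2,3,4,5,6} D(W)={2,3,4,5,6}: no change
So after constraint 1: D(U) = {2,3,4,5,6}

Answer: {2,3,4,5,6}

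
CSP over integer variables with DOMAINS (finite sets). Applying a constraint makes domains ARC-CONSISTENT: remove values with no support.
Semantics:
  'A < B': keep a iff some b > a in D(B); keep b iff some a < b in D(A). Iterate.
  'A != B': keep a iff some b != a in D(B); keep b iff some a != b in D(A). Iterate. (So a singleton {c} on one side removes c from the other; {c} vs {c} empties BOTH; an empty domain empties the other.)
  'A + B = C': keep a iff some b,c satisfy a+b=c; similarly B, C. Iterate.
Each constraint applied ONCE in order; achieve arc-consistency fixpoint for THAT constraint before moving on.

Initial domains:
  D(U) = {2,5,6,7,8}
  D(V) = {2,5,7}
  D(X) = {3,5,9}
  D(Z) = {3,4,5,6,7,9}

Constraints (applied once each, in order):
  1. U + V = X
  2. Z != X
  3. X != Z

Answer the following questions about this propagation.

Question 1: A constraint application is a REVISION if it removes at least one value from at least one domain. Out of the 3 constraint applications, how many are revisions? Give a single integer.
Constraint 1 (U + V = X) on D(U)={2,5,6,7,8} D(V)={2,5,7} D(X)={3,5,9}: U {2,5,6,7,8}->{2,7}; V {2,5,7}->{2,7}; X {3,5,9}->{9} => REVISION
Constraint 2 (Z != X) on D(Z)={3,4,5,6,7,9} D(X)={9}: Z {3,4,5,6,7,9}->{3,4,5,6,7} => REVISION
Constraint 3 (X != Z) on D(X)={9} D(Z)={3,4,5,6,7}: no change => not a revision
Total revisions = 2

Answer: 2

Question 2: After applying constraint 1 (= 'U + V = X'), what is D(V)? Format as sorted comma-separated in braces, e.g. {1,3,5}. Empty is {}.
Constraint 1 (U + V = X) on D(U)={2,5,6,7,8} D(V)={2,5,7} D(X)={3,5,9}: U {2,5,6,7,8}->{2,7}; V {2,5,7}->{2,7}; X {3,5,9}->{9}
So after constraint 1: D(V) = {2,7}

Answer: {2,7}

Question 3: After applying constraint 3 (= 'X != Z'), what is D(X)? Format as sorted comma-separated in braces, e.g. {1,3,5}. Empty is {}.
Constraint 1 (U + V = X) on D(U)={2,5,6,7,8} D(V)={2,5,7} D(X)={3,5,9}: U {2,5,6,7,8}->{2,7}; V {2,5,7}->{2,7}; X {3,5,9}->{9}
Constraint 2 (Z != X) on D(Z)={3,4,5,6,7,9} D(X)={9}: Z {3,4,5,6,7,9}->{3,4,5,6,7}
Constraint 3 (X != Z) on D(X)={9} D(Z)={3,4,5,6,7}: no change
So after constraint 3: D(X) = {9}

Answer: {9}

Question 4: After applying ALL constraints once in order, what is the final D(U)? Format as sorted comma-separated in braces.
Answer: {2,7}

Derivation:
Constraint 1 (U + V = X) on D(U)={2,5,6,7,8} D(V)={2,5,7} D(X)={3,5,9}: U {2,5,6,7,8}->{2,7}; V {2,5,7}->{2,7}; X {3,5,9}->{9}
Constraint 2 (Z != X) on D(Z)={3,4,5,6,7,9} D(X)={9}: Z {3,4,5,6,7,9}->{3,4,5,6,7}
Constraint 3 (X != Z) on D(X)={9} D(Z)={3,4,5,6,7}: no change
So after all 3 constraints: D(U) = {2,7}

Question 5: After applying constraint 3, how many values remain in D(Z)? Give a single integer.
Constraint 1 (U + V = X) on D(U)={2,5,6,7,8} D(V)={2,5,7} D(X)={3,5,9}: U {2,5,6,7,8}->{2,7}; V {2,5,7}->{2,7}; X {3,5,9}->{9}
Constraint 2 (Z != X) on D(Z)={3,4,5,6,7,9} D(X)={9}: Z {3,4,5,6,7,9}->{3,4,5,6,7}
Constraint 3 (X != Z) on D(X)={9} D(Z)={3,4,5,6,7}: no change
So after constraint 3: D(Z)={3,4,5,6,7}, size = 5

Answer: 5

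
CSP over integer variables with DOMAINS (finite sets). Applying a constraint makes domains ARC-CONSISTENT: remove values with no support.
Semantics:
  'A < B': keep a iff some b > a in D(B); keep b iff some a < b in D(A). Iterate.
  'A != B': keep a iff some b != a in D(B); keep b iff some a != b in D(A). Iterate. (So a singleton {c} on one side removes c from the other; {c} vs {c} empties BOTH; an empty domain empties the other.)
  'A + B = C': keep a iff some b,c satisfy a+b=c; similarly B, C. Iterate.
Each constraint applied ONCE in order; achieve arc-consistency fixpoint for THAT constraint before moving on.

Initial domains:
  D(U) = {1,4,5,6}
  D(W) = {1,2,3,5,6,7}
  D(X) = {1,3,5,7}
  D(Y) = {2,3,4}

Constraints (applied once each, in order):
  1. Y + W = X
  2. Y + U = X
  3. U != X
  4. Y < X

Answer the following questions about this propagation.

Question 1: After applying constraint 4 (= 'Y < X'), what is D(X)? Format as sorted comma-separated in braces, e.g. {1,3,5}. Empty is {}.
Answer: {3,5,7}

Derivation:
Constraint 1 (Y + W = X) on D(Y)={2,3,4} D(W)={1,2,3,5,6,7} D(X)={1,3,5,7}: W {1,2,3,5,6,7}->{1,2,3,5}; X {1,3,5,7}->{3,5,7}
Constraint 2 (Y + U = X) on D(Y)={2,3,4} D(U)={1,4,5,6} D(X)={3,5,7}: U {1,4,5,6}->{1,4,5}
Constraint 3 (U != X) on D(U)={1,4,5} D(X)={3,5,7}: no change
Constraint 4 (Y < X) on D(Y)={2,3,4} D(X)={3,5,7}: no change
So after constraint 4: D(X) = {3,5,7}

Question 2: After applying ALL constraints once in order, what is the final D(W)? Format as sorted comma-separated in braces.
Answer: {1,2,3,5}

Derivation:
Constraint 1 (Y + W = X) on D(Y)={2,3,4} D(W)={1,2,3,5,6,7} D(X)={1,3,5,7}: W {1,2,3,5,6,7}->{1,2,3,5}; X {1,3,5,7}->{3,5,7}
Constraint 2 (Y + U = X) on D(Y)={2,3,4} D(U)={1,4,5,6} D(X)={3,5,7}: U {1,4,5,6}->{1,4,5}
Constraint 3 (U != X) on D(U)={1,4,5} D(X)={3,5,7}: no change
Constraint 4 (Y < X) on D(Y)={2,3,4} D(X)={3,5,7}: no change
So after all 4 constraints: D(W) = {1,2,3,5}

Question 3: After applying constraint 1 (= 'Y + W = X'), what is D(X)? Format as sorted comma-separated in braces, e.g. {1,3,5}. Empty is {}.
Answer: {3,5,7}

Derivation:
Constraint 1 (Y + W = X) on D(Y)={2,3,4} D(W)={1,2,3,5,6,7} D(X)={1,3,5,7}: W {1,2,3,5,6,7}->{1,2,3,5}; X {1,3,5,7}->{3,5,7}
So after constraint 1: D(X) = {3,5,7}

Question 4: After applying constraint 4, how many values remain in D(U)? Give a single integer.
Answer: 3

Derivation:
Constraint 1 (Y + W = X) on D(Y)={2,3,4} D(W)={1,2,3,5,6,7} D(X)={1,3,5,7}: W {1,2,3,5,6,7}->{1,2,3,5}; X {1,3,5,7}->{3,5,7}
Constraint 2 (Y + U = X) on D(Y)={2,3,4} D(U)={1,4,5,6} D(X)={3,5,7}: U {1,4,5,6}->{1,4,5}
Constraint 3 (U != X) on D(U)={1,4,5} D(X)={3,5,7}: no change
Constraint 4 (Y < X) on D(Y)={2,3,4} D(X)={3,5,7}: no change
So after constraint 4: D(U)={1,4,5}, size = 3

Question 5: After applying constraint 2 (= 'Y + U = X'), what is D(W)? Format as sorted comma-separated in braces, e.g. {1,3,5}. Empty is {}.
Answer: {1,2,3,5}

Derivation:
Constraint 1 (Y + W = X) on D(Y)={2,3,4} D(W)={1,2,3,5,6,7} D(X)={1,3,5,7}: W {1,2,3,5,6,7}->{1,2,3,5}; X {1,3,5,7}->{3,5,7}
Constraint 2 (Y + U = X) on D(Y)={2,3,4} D(U)={1,4,5,6} D(X)={3,5,7}: U {1,4,5,6}->{1,4,5}
So after constraint 2: D(W) = {1,2,3,5}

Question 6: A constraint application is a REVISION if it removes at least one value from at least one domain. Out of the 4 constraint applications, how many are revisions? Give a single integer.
Answer: 2

Derivation:
Constraint 1 (Y + W = X) on D(Y)={2,3,4} D(W)={1,2,3,5,6,7} D(X)={1,3,5,7}: W {1,2,3,5,6,7}->{1,2,3,5}; X {1,3,5,7}->{3,5,7} => REVISION
Constraint 2 (Y + U = X) on D(Y)={2,3,4} D(U)={1,4,5,6} D(X)={3,5,7}: U {1,4,5,6}->{1,4,5} => REVISION
Constraint 3 (U != X) on D(U)={1,4,5} D(X)={3,5,7}: no change => not a revision
Constraint 4 (Y < X) on D(Y)={2,3,4} D(X)={3,5,7}: no change => not a revision
Total revisions = 2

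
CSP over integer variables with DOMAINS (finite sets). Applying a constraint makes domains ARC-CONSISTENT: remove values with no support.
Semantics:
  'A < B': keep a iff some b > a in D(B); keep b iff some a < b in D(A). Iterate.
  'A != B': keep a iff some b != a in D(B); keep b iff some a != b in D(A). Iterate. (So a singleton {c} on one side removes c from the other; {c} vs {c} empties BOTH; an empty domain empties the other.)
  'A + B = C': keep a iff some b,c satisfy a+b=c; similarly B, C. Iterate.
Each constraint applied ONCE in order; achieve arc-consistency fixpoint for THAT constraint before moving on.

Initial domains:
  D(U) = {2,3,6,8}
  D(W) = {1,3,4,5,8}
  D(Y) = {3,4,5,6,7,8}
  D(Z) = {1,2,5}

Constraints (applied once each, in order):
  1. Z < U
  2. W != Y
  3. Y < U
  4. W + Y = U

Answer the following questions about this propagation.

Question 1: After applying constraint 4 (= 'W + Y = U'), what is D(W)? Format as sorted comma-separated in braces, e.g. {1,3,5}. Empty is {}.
Answer: {1,3,4,5}

Derivation:
Constraint 1 (Z < U) on D(Z)={1,2,5} D(U)={2,3,6,8}: no change
Constraint 2 (W != Y) on D(W)={1,3,4,5,8} D(Y)={3,4,5,6,7,8}: no change
Constraint 3 (Y < U) on D(Y)={3,4,5,6,7,8} D(U)={2,3,6,8}: Y {3,4,5,6,7,8}->{3,4,5,6,7}; U {2,3,6,8}->{6,8}
Constraint 4 (W + Y = U) on D(W)={1,3,4,5,8} D(Y)={3,4,5,6,7} D(U)={6,8}: W {1,3,4,5,8}->{1,3,4,5}; Y {3,4,5,6,7}->{3,4,5,7}
So after constraint 4: D(W) = {1,3,4,5}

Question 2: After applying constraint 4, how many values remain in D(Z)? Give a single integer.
Answer: 3

Derivation:
Constraint 1 (Z < U) on D(Z)={1,2,5} D(U)={2,3,6,8}: no change
Constraint 2 (W != Y) on D(W)={1,3,4,5,8} D(Y)={3,4,5,6,7,8}: no change
Constraint 3 (Y < U) on D(Y)={3,4,5,6,7,8} D(U)={2,3,6,8}: Y {3,4,5,6,7,8}->{3,4,5,6,7}; U {2,3,6,8}->{6,8}
Constraint 4 (W + Y = U) on D(W)={1,3,4,5,8} D(Y)={3,4,5,6,7} D(U)={6,8}: W {1,3,4,5,8}->{1,3,4,5}; Y {3,4,5,6,7}->{3,4,5,7}
So after constraint 4: D(Z)={1,2,5}, size = 3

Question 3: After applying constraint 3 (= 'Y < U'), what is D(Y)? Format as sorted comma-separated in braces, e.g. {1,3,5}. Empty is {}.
Constraint 1 (Z < U) on D(Z)={1,2,5} D(U)={2,3,6,8}: no change
Constraint 2 (W != Y) on D(W)={1,3,4,5,8} D(Y)={3,4,5,6,7,8}: no change
Constraint 3 (Y < U) on D(Y)={3,4,5,6,7,8} D(U)={2,3,6,8}: Y {3,4,5,6,7,8}->{3,4,5,6,7}; U {2,3,6,8}->{6,8}
So after constraint 3: D(Y) = {3,4,5,6,7}

Answer: {3,4,5,6,7}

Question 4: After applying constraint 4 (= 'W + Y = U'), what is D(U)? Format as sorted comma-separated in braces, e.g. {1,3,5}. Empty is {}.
Constraint 1 (Z < U) on D(Z)={1,2,5} D(U)={2,3,6,8}: no change
Constraint 2 (W != Y) on D(W)={1,3,4,5,8} D(Y)={3,4,5,6,7,8}: no change
Constraint 3 (Y < U) on D(Y)={3,4,5,6,7,8} D(U)={2,3,6,8}: Y {3,4,5,6,7,8}->{3,4,5,6,7}; U {2,3,6,8}->{6,8}
Constraint 4 (W + Y = U) on D(W)={1,3,4,5,8} D(Y)={3,4,5,6,7} D(U)={6,8}: W {1,3,4,5,8}->{1,3,4,5}; Y {3,4,5,6,7}->{3,4,5,7}
So after constraint 4: D(U) = {6,8}

Answer: {6,8}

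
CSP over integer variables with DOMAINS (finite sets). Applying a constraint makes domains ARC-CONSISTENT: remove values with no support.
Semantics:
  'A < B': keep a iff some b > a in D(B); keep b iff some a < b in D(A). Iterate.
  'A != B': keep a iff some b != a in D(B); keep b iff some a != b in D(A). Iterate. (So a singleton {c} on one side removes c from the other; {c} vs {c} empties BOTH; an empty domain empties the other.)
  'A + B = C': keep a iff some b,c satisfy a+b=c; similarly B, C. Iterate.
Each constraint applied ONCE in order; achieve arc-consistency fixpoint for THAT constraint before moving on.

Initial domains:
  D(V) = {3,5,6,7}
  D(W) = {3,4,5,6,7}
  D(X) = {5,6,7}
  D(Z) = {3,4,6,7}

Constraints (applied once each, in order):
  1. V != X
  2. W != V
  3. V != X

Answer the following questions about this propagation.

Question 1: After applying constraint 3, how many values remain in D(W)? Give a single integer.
Constraint 1 (V != X) on D(V)={3,5,6,7} D(X)={5,6,7}: no change
Constraint 2 (W != V) on D(W)={3,4,5,6,7} D(V)={3,5,6,7}: no change
Constraint 3 (V != X) on D(V)={3,5,6,7} D(X)={5,6,7}: no change
So after constraint 3: D(W)={3,4,5,6,7}, size = 5

Answer: 5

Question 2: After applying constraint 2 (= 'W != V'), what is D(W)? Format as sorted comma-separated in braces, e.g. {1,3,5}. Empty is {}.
Answer: {3,4,5,6,7}

Derivation:
Constraint 1 (V != X) on D(V)={3,5,6,7} D(X)={5,6,7}: no change
Constraint 2 (W != V) on D(W)={3,4,5,6,7} D(V)={3,5,6,7}: no change
So after constraint 2: D(W) = {3,4,5,6,7}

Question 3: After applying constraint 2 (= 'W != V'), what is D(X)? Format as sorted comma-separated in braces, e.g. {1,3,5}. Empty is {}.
Constraint 1 (V != X) on D(V)={3,5,6,7} D(X)={5,6,7}: no change
Constraint 2 (W != V) on D(W)={3,4,5,6,7} D(V)={3,5,6,7}: no change
So after constraint 2: D(X) = {5,6,7}

Answer: {5,6,7}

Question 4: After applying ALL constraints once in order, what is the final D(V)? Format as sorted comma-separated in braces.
Constraint 1 (V != X) on D(V)={3,5,6,7} D(X)={5,6,7}: no change
Constraint 2 (W != V) on D(W)={3,4,5,6,7} D(V)={3,5,6,7}: no change
Constraint 3 (V != X) on D(V)={3,5,6,7} D(X)={5,6,7}: no change
So after all 3 constraints: D(V) = {3,5,6,7}

Answer: {3,5,6,7}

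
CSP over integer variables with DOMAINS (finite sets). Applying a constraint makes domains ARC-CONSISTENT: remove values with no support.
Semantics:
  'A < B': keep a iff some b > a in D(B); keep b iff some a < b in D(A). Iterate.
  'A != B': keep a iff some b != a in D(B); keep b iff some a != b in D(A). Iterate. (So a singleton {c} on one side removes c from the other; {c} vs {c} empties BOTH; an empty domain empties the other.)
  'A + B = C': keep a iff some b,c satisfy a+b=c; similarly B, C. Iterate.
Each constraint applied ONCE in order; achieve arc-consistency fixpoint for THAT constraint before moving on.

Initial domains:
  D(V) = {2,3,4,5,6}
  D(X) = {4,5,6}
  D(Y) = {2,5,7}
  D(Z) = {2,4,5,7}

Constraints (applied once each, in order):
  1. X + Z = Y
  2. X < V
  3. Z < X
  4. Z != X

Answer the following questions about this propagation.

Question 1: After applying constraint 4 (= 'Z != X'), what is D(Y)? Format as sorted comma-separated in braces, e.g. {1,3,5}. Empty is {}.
Constraint 1 (X + Z = Y) on D(X)={4,5,6} D(Z)={2,4,5,7} D(Y)={2,5,7}: X {4,5,6}->{5}; Z {2,4,5,7}->{2}; Y {2,5,7}->{7}
Constraint 2 (X < V) on D(X)={5} D(V)={2,3,4,5,6}: V {2,3,4,5,6}->{6}
Constraint 3 (Z < X) on D(Z)={2} D(X)={5}: no change
Constraint 4 (Z != X) on D(Z)={2} D(X)={5}: no change
So after constraint 4: D(Y) = {7}

Answer: {7}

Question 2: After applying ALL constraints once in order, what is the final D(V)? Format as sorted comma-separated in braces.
Constraint 1 (X + Z = Y) on D(X)={4,5,6} D(Z)={2,4,5,7} D(Y)={2,5,7}: X {4,5,6}->{5}; Z {2,4,5,7}->{2}; Y {2,5,7}->{7}
Constraint 2 (X < V) on D(X)={5} D(V)={2,3,4,5,6}: V {2,3,4,5,6}->{6}
Constraint 3 (Z < X) on D(Z)={2} D(X)={5}: no change
Constraint 4 (Z != X) on D(Z)={2} D(X)={5}: no change
So after all 4 constraints: D(V) = {6}

Answer: {6}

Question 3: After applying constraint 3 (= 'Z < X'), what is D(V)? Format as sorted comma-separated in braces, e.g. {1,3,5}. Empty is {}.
Answer: {6}

Derivation:
Constraint 1 (X + Z = Y) on D(X)={4,5,6} D(Z)={2,4,5,7} D(Y)={2,5,7}: X {4,5,6}->{5}; Z {2,4,5,7}->{2}; Y {2,5,7}->{7}
Constraint 2 (X < V) on D(X)={5} D(V)={2,3,4,5,6}: V {2,3,4,5,6}->{6}
Constraint 3 (Z < X) on D(Z)={2} D(X)={5}: no change
So after constraint 3: D(V) = {6}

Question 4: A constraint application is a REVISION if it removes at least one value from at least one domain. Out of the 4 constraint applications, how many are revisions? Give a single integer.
Answer: 2

Derivation:
Constraint 1 (X + Z = Y) on D(X)={4,5,6} D(Z)={2,4,5,7} D(Y)={2,5,7}: X {4,5,6}->{5}; Z {2,4,5,7}->{2}; Y {2,5,7}->{7} => REVISION
Constraint 2 (X < V) on D(X)={5} D(V)={2,3,4,5,6}: V {2,3,4,5,6}->{6} => REVISION
Constraint 3 (Z < X) on D(Z)={2} D(X)={5}: no change => not a revision
Constraint 4 (Z != X) on D(Z)={2} D(X)={5}: no change => not a revision
Total revisions = 2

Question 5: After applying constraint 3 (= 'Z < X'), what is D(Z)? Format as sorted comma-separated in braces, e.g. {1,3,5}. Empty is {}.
Answer: {2}

Derivation:
Constraint 1 (X + Z = Y) on D(X)={4,5,6} D(Z)={2,4,5,7} D(Y)={2,5,7}: X {4,5,6}->{5}; Z {2,4,5,7}->{2}; Y {2,5,7}->{7}
Constraint 2 (X < V) on D(X)={5} D(V)={2,3,4,5,6}: V {2,3,4,5,6}->{6}
Constraint 3 (Z < X) on D(Z)={2} D(X)={5}: no change
So after constraint 3: D(Z) = {2}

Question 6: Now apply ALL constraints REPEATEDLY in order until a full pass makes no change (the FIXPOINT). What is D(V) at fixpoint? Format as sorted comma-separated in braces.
Answer: {6}

Derivation:
pass 0 (initial): D(V)={2,3,4,5,6}
pass 1: V {2,3,4,5,6}->{6}; X {4,5,6}->{5}; Y {2,5,7}->{7}; Z {2,4,5,7}->{2}
pass 2: no change
Fixpoint after 2 passes: D(V) = {6}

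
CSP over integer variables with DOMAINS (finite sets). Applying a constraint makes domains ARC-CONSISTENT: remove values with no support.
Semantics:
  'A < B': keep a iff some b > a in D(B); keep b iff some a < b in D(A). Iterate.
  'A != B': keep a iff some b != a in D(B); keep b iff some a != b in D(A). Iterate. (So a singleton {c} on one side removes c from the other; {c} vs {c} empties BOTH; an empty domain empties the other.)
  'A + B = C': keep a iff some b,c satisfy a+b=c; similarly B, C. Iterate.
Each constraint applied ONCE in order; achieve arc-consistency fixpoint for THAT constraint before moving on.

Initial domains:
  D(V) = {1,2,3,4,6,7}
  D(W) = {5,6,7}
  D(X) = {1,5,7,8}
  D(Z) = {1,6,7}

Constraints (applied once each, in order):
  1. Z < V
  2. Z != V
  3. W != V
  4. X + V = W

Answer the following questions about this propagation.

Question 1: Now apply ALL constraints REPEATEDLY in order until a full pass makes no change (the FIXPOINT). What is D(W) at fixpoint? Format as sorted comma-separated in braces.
pass 0 (initial): D(W)={5,6,7}
pass 1: V {1,2,3,4,6,7}->{2,4,6}; W {5,6,7}->{5,7}; X {1,5,7,8}->{1,5}; Z {1,6,7}->{1,6}
pass 2: Z {1,6}->{1}
pass 3: no change
Fixpoint after 3 passes: D(W) = {5,7}

Answer: {5,7}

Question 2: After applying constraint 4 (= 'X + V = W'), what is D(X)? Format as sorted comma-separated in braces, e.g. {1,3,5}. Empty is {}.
Constraint 1 (Z < V) on D(Z)={1,6,7} D(V)={1,2,3,4,6,7}: Z {1,6,7}->{1,6}; V {1,2,3,4,6,7}->{2,3,4,6,7}
Constraint 2 (Z != V) on D(Z)={1,6} D(V)={2,3,4,6,7}: no change
Constraint 3 (W != V) on D(W)={5,6,7} D(V)={2,3,4,6,7}: no change
Constraint 4 (X + V = W) on D(X)={1,5,7,8} D(V)={2,3,4,6,7} D(W)={5,6,7}: X {1,5,7,8}->{1,5}; V {2,3,4,6,7}->{2,4,6}; W {5,6,7}->{5,7}
So after constraint 4: D(X) = {1,5}

Answer: {1,5}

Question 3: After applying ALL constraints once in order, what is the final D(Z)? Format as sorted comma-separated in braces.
Constraint 1 (Z < V) on D(Z)={1,6,7} D(V)={1,2,3,4,6,7}: Z {1,6,7}->{1,6}; V {1,2,3,4,6,7}->{2,3,4,6,7}
Constraint 2 (Z != V) on D(Z)={1,6} D(V)={2,3,4,6,7}: no change
Constraint 3 (W != V) on D(W)={5,6,7} D(V)={2,3,4,6,7}: no change
Constraint 4 (X + V = W) on D(X)={1,5,7,8} D(V)={2,3,4,6,7} D(W)={5,6,7}: X {1,5,7,8}->{1,5}; V {2,3,4,6,7}->{2,4,6}; W {5,6,7}->{5,7}
So after all 4 constraints: D(Z) = {1,6}

Answer: {1,6}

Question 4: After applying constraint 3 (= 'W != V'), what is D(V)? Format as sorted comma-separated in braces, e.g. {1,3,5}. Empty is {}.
Constraint 1 (Z < V) on D(Z)={1,6,7} D(V)={1,2,3,4,6,7}: Z {1,6,7}->{1,6}; V {1,2,3,4,6,7}->{2,3,4,6,7}
Constraint 2 (Z != V) on D(Z)={1,6} D(V)={2,3,4,6,7}: no change
Constraint 3 (W != V) on D(W)={5,6,7} D(V)={2,3,4,6,7}: no change
So after constraint 3: D(V) = {2,3,4,6,7}

Answer: {2,3,4,6,7}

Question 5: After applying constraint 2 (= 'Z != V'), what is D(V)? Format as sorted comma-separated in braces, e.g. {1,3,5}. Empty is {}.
Answer: {2,3,4,6,7}

Derivation:
Constraint 1 (Z < V) on D(Z)={1,6,7} D(V)={1,2,3,4,6,7}: Z {1,6,7}->{1,6}; V {1,2,3,4,6,7}->{2,3,4,6,7}
Constraint 2 (Z != V) on D(Z)={1,6} D(V)={2,3,4,6,7}: no change
So after constraint 2: D(V) = {2,3,4,6,7}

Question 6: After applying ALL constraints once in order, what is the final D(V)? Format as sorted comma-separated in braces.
Constraint 1 (Z < V) on D(Z)={1,6,7} D(V)={1,2,3,4,6,7}: Z {1,6,7}->{1,6}; V {1,2,3,4,6,7}->{2,3,4,6,7}
Constraint 2 (Z != V) on D(Z)={1,6} D(V)={2,3,4,6,7}: no change
Constraint 3 (W != V) on D(W)={5,6,7} D(V)={2,3,4,6,7}: no change
Constraint 4 (X + V = W) on D(X)={1,5,7,8} D(V)={2,3,4,6,7} D(W)={5,6,7}: X {1,5,7,8}->{1,5}; V {2,3,4,6,7}->{2,4,6}; W {5,6,7}->{5,7}
So after all 4 constraints: D(V) = {2,4,6}

Answer: {2,4,6}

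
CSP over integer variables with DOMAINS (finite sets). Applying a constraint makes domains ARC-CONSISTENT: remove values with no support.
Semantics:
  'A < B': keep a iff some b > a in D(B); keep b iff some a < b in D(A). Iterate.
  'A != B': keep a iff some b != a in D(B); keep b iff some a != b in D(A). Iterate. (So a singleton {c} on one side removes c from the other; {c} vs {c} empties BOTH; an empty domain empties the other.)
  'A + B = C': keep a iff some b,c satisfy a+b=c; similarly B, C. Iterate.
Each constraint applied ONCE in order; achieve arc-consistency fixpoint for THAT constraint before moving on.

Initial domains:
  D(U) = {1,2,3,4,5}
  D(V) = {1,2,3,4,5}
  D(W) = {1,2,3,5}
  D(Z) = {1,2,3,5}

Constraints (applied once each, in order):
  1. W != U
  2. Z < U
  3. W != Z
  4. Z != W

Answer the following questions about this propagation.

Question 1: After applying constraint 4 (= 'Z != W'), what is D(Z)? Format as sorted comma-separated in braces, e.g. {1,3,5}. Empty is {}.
Constraint 1 (W != U) on D(W)={1,2,3,5} D(U)={1,2,3,4,5}: no change
Constraint 2 (Z < U) on D(Z)={1,2,3,5} D(U)={1,2,3,4,5}: Z {1,2,3,5}->{1,2,3}; U {1,2,3,4,5}->{2,3,4,5}
Constraint 3 (W != Z) on D(W)={1,2,3,5} D(Z)={1,2,3}: no change
Constraint 4 (Z != W) on D(Z)={1,2,3} D(W)={1,2,3,5}: no change
So after constraint 4: D(Z) = {1,2,3}

Answer: {1,2,3}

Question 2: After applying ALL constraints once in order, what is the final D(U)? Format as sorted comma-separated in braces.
Constraint 1 (W != U) on D(W)={1,2,3,5} D(U)={1,2,3,4,5}: no change
Constraint 2 (Z < U) on D(Z)={1,2,3,5} D(U)={1,2,3,4,5}: Z {1,2,3,5}->{1,2,3}; U {1,2,3,4,5}->{2,3,4,5}
Constraint 3 (W != Z) on D(W)={1,2,3,5} D(Z)={1,2,3}: no change
Constraint 4 (Z != W) on D(Z)={1,2,3} D(W)={1,2,3,5}: no change
So after all 4 constraints: D(U) = {2,3,4,5}

Answer: {2,3,4,5}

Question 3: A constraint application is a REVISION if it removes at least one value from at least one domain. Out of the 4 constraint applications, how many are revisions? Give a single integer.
Constraint 1 (W != U) on D(W)={1,2,3,5} D(U)={1,2,3,4,5}: no change => not a revision
Constraint 2 (Z < U) on D(Z)={1,2,3,5} D(U)={1,2,3,4,5}: Z {1,2,3,5}->{1,2,3}; U {1,2,3,4,5}->{2,3,4,5} => REVISION
Constraint 3 (W != Z) on D(W)={1,2,3,5} D(Z)={1,2,3}: no change => not a revision
Constraint 4 (Z != W) on D(Z)={1,2,3} D(W)={1,2,3,5}: no change => not a revision
Total revisions = 1

Answer: 1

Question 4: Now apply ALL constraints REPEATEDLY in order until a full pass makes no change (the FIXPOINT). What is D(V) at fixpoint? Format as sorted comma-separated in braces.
Answer: {1,2,3,4,5}

Derivation:
pass 0 (initial): D(V)={1,2,3,4,5}
pass 1: U {1,2,3,4,5}->{2,3,4,5}; Z {1,2,3,5}->{1,2,3}
pass 2: no change
Fixpoint after 2 passes: D(V) = {1,2,3,4,5}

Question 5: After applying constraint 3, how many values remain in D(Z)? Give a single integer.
Constraint 1 (W != U) on D(W)={1,2,3,5} D(U)={1,2,3,4,5}: no change
Constraint 2 (Z < U) on D(Z)={1,2,3,5} D(U)={1,2,3,4,5}: Z {1,2,3,5}->{1,2,3}; U {1,2,3,4,5}->{2,3,4,5}
Constraint 3 (W != Z) on D(W)={1,2,3,5} D(Z)={1,2,3}: no change
So after constraint 3: D(Z)={1,2,3}, size = 3

Answer: 3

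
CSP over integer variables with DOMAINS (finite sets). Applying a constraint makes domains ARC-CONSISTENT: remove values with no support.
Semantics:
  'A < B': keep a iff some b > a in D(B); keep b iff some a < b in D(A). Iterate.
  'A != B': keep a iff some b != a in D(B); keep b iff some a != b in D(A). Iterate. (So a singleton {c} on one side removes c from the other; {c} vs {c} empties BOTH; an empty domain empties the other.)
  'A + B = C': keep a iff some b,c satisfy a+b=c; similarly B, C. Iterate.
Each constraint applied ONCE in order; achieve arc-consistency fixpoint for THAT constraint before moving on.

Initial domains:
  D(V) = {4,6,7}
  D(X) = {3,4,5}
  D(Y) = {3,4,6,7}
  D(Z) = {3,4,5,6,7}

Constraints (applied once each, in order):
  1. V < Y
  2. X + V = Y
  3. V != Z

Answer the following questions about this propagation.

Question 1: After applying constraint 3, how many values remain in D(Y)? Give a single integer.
Answer: 1

Derivation:
Constraint 1 (V < Y) on D(V)={4,6,7} D(Y)={3,4,6,7}: V {4,6,7}->{4,6}; Y {3,4,6,7}->{6,7}
Constraint 2 (X + V = Y) on D(X)={3,4,5} D(V)={4,6} D(Y)={6,7}: X {3,4,5}->{3}; V {4,6}->{4}; Y {6,7}->{7}
Constraint 3 (V != Z) on D(V)={4} D(Z)={3,4,5,6,7}: Z {3,4,5,6,7}->{3,5,6,7}
So after constraint 3: D(Y)={7}, size = 1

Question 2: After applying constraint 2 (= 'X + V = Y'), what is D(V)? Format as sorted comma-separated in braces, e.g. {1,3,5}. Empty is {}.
Answer: {4}

Derivation:
Constraint 1 (V < Y) on D(V)={4,6,7} D(Y)={3,4,6,7}: V {4,6,7}->{4,6}; Y {3,4,6,7}->{6,7}
Constraint 2 (X + V = Y) on D(X)={3,4,5} D(V)={4,6} D(Y)={6,7}: X {3,4,5}->{3}; V {4,6}->{4}; Y {6,7}->{7}
So after constraint 2: D(V) = {4}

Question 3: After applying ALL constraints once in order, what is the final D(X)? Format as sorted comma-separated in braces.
Constraint 1 (V < Y) on D(V)={4,6,7} D(Y)={3,4,6,7}: V {4,6,7}->{4,6}; Y {3,4,6,7}->{6,7}
Constraint 2 (X + V = Y) on D(X)={3,4,5} D(V)={4,6} D(Y)={6,7}: X {3,4,5}->{3}; V {4,6}->{4}; Y {6,7}->{7}
Constraint 3 (V != Z) on D(V)={4} D(Z)={3,4,5,6,7}: Z {3,4,5,6,7}->{3,5,6,7}
So after all 3 constraints: D(X) = {3}

Answer: {3}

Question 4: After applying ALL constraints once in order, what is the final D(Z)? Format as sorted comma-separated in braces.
Constraint 1 (V < Y) on D(V)={4,6,7} D(Y)={3,4,6,7}: V {4,6,7}->{4,6}; Y {3,4,6,7}->{6,7}
Constraint 2 (X + V = Y) on D(X)={3,4,5} D(V)={4,6} D(Y)={6,7}: X {3,4,5}->{3}; V {4,6}->{4}; Y {6,7}->{7}
Constraint 3 (V != Z) on D(V)={4} D(Z)={3,4,5,6,7}: Z {3,4,5,6,7}->{3,5,6,7}
So after all 3 constraints: D(Z) = {3,5,6,7}

Answer: {3,5,6,7}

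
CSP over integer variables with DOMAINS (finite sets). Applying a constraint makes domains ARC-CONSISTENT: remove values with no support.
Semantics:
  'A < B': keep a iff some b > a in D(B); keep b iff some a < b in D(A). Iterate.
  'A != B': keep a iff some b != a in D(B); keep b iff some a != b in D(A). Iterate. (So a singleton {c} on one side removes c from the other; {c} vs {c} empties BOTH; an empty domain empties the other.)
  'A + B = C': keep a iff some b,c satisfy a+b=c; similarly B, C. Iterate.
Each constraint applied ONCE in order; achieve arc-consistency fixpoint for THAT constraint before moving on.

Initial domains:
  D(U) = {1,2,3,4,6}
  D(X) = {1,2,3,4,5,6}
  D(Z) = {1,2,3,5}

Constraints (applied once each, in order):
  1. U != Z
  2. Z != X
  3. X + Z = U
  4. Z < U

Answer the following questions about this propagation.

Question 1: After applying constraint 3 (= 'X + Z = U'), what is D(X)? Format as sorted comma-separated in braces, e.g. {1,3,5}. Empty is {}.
Constraint 1 (U != Z) on D(U)={1,2,3,4,6} D(Z)={1,2,3,5}: no change
Constraint 2 (Z != X) on D(Z)={1,2,3,5} D(X)={1,2,3,4,5,6}: no change
Constraint 3 (X + Z = U) on D(X)={1,2,3,4,5,6} D(Z)={1,2,3,5} D(U)={1,2,3,4,6}: X {1,2,3,4,5,6}->{1,2,3,4,5}; U {1,2,3,4,6}->{2,3,4,6}
So after constraint 3: D(X) = {1,2,3,4,5}

Answer: {1,2,3,4,5}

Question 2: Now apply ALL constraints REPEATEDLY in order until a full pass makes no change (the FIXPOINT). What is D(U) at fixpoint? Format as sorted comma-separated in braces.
Answer: {2,3,4,6}

Derivation:
pass 0 (initial): D(U)={1,2,3,4,6}
pass 1: U {1,2,3,4,6}->{2,3,4,6}; X {1,2,3,4,5,6}->{1,2,3,4,5}
pass 2: no change
Fixpoint after 2 passes: D(U) = {2,3,4,6}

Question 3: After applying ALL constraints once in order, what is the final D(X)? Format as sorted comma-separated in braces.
Answer: {1,2,3,4,5}

Derivation:
Constraint 1 (U != Z) on D(U)={1,2,3,4,6} D(Z)={1,2,3,5}: no change
Constraint 2 (Z != X) on D(Z)={1,2,3,5} D(X)={1,2,3,4,5,6}: no change
Constraint 3 (X + Z = U) on D(X)={1,2,3,4,5,6} D(Z)={1,2,3,5} D(U)={1,2,3,4,6}: X {1,2,3,4,5,6}->{1,2,3,4,5}; U {1,2,3,4,6}->{2,3,4,6}
Constraint 4 (Z < U) on D(Z)={1,2,3,5} D(U)={2,3,4,6}: no change
So after all 4 constraints: D(X) = {1,2,3,4,5}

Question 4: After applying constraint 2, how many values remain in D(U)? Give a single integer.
Answer: 5

Derivation:
Constraint 1 (U != Z) on D(U)={1,2,3,4,6} D(Z)={1,2,3,5}: no change
Constraint 2 (Z != X) on D(Z)={1,2,3,5} D(X)={1,2,3,4,5,6}: no change
So after constraint 2: D(U)={1,2,3,4,6}, size = 5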